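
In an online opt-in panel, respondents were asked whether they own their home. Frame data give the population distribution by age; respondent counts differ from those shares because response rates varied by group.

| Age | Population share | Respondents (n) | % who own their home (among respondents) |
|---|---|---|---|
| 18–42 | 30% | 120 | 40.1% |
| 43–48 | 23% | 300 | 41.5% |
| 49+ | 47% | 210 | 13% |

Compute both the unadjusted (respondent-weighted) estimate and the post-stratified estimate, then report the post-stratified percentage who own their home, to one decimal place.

Unadjusted (pooled respondent) estimate weights by respondent counts:
  (120/630)×40.1 + (300/630)×41.5 + (210/630)×13 = 31.7333%
Post-stratified estimate weights by population shares:
  0.3×40.1 + 0.23×41.5 + 0.47×13 = 27.685%

27.7%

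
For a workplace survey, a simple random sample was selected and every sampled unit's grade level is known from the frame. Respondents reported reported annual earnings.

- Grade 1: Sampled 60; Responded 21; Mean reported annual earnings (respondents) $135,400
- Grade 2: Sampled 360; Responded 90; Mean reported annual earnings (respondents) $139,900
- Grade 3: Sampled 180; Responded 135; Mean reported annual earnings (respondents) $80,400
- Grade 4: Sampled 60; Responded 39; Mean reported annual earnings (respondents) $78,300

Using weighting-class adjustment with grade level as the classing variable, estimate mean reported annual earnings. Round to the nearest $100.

$117,700

Response rates by class: Grade 1 21/60 = 35%, Grade 2 90/360 = 25%, Grade 3 135/180 = 75%, Grade 4 39/60 = 65%.
Weighting each respondent by the inverse class response rate inflates each class back to its sampled size, so the class weight is n_sampled:
  Grade 1: 60 × 135,400 = 8,124,000
  Grade 2: 360 × 139,900 = 50,364,000
  Grade 3: 180 × 80,400 = 14,472,000
  Grade 4: 60 × 78,300 = 4,698,000
Adjusted estimate = 77,658,000 / 660 = 117664 → $117,700.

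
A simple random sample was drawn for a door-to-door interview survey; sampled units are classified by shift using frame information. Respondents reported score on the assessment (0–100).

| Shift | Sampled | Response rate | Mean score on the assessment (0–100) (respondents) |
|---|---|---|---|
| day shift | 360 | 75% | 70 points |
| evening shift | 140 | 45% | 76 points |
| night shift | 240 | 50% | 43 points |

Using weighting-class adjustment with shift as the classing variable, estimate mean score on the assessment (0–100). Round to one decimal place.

Weighting each respondent by the inverse class response rate inflates each class back to its sampled size, so the class weight is n_sampled:
  day shift: 360 × 70 = 25,200
  evening shift: 140 × 76 = 10,640
  night shift: 240 × 43 = 10,320
Adjusted estimate = 46,160 / 740 = 62.3784 → 62.4.

62.4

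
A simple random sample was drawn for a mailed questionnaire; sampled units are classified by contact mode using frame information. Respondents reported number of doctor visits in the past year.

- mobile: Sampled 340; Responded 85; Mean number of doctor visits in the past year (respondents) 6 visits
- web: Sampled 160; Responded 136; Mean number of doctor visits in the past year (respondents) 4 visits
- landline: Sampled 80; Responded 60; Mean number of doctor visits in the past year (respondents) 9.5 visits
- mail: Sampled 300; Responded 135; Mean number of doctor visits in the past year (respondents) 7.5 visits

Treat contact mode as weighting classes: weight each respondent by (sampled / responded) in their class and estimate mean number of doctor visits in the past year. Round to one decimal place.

6.5

Response rates by class: mobile 85/340 = 25%, web 136/160 = 85%, landline 60/80 = 75%, mail 135/300 = 45%.
With weight = n_sampled/n_responded per class, the weighted class total is n_sampled:
  mobile: 340 × 6 = 2040
  web: 160 × 4 = 640
  landline: 80 × 9.5 = 760
  mail: 300 × 7.5 = 2250
Adjusted estimate = 5690 / 880 = 6.46591 → 6.5.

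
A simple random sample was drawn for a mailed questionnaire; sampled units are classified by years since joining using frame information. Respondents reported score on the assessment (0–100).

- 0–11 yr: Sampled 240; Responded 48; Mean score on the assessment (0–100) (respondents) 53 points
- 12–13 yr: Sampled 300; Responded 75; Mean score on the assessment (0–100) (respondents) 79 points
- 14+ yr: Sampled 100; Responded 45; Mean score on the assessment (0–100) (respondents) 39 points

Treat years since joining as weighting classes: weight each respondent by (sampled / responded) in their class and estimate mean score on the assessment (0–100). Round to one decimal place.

63.0

Class response rates: 0–11 yr 48/240 = 20%, 12–13 yr 75/300 = 25%, 14+ yr 45/100 = 45%.
Inverse-response-rate weighting restores each class to its sampled count, so class totals weight by n_sampled:
  0–11 yr: 240 × 53 = 12,720
  12–13 yr: 300 × 79 = 23,700
  14+ yr: 100 × 39 = 3900
Adjusted estimate = 40,320 / 640 = 63 → 63.0.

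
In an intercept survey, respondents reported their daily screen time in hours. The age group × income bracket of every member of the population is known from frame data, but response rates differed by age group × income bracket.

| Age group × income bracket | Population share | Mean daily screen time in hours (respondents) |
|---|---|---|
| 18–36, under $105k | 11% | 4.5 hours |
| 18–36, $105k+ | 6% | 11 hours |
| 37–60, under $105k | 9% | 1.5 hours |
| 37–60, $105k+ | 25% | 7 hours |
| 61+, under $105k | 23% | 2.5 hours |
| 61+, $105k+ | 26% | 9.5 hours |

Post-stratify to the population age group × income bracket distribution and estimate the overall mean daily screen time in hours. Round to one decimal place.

Weight each group's respondent value by its population share:
  18–36, under $105k: 0.11 × 4.5 = 0.495
  18–36, $105k+: 0.06 × 11 = 0.66
  37–60, under $105k: 0.09 × 1.5 = 0.135
  37–60, $105k+: 0.25 × 7 = 1.75
  61+, under $105k: 0.23 × 2.5 = 0.575
  61+, $105k+: 0.26 × 9.5 = 2.47
Post-stratified estimate = 6.085 → 6.1.

6.1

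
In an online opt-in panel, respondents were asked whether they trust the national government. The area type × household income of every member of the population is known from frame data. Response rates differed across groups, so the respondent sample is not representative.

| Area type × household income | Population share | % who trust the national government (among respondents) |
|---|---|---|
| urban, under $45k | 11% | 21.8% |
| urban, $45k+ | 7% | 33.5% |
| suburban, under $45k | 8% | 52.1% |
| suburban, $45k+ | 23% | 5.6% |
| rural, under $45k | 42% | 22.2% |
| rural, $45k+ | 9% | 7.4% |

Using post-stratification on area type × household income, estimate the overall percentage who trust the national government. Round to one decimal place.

20.2%

Weight each group's respondent value by its population share:
  urban, under $45k: 0.11 × 21.8 = 2.398
  urban, $45k+: 0.07 × 33.5 = 2.345
  suburban, under $45k: 0.08 × 52.1 = 4.168
  suburban, $45k+: 0.23 × 5.6 = 1.288
  rural, under $45k: 0.42 × 22.2 = 9.324
  rural, $45k+: 0.09 × 7.4 = 0.666
Post-stratified estimate = 20.189 → 20.2%.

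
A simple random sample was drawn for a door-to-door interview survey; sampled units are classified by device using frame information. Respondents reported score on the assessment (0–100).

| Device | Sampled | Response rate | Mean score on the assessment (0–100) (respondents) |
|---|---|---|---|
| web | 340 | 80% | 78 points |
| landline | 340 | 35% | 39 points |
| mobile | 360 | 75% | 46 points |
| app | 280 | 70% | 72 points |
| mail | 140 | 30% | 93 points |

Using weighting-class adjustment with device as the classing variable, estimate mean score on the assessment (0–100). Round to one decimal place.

61.3

Inverse-response-rate weighting restores each class to its sampled count, so class totals weight by n_sampled:
  web: 340 × 78 = 26,520
  landline: 340 × 39 = 13,260
  mobile: 360 × 46 = 16,560
  app: 280 × 72 = 20,160
  mail: 140 × 93 = 13,020
Adjusted estimate = 89,520 / 1,460 = 61.3151 → 61.3.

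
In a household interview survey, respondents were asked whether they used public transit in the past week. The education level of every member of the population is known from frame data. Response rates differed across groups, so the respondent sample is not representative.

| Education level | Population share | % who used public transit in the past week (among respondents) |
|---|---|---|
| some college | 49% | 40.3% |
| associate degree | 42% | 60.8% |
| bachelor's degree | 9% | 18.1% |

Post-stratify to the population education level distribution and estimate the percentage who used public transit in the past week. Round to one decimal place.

Reweight to the known education level distribution:
  some college: 0.49 × 40.3 = 19.747
  associate degree: 0.42 × 60.8 = 25.536
  bachelor's degree: 0.09 × 18.1 = 1.629
Post-stratified estimate = 46.912 → 46.9%.

46.9%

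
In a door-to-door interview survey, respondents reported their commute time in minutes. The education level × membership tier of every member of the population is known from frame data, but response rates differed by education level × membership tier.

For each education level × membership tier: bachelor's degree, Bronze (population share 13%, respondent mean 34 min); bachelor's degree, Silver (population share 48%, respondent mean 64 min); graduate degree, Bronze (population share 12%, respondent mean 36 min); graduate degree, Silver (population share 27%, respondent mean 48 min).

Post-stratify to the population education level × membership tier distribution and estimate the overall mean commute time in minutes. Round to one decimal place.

Weight each group's respondent value by its population share:
  bachelor's degree, Bronze: 0.13 × 34 = 4.42
  bachelor's degree, Silver: 0.48 × 64 = 30.72
  graduate degree, Bronze: 0.12 × 36 = 4.32
  graduate degree, Silver: 0.27 × 48 = 12.96
Post-stratified estimate = 52.42 → 52.4.

52.4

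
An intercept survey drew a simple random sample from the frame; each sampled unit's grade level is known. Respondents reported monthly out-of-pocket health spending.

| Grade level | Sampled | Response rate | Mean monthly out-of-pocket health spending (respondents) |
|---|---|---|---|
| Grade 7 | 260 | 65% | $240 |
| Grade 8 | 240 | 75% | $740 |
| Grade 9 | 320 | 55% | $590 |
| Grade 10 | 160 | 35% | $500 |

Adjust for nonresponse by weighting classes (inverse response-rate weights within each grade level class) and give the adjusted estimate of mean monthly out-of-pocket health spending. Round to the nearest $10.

$520

With weight = n_sampled/n_responded per class, the weighted class total is n_sampled:
  Grade 7: 260 × 240 = 62,400
  Grade 8: 240 × 740 = 177,600
  Grade 9: 320 × 590 = 188,800
  Grade 10: 160 × 500 = 80,000
Adjusted estimate = 508,800 / 980 = 519.184 → $520.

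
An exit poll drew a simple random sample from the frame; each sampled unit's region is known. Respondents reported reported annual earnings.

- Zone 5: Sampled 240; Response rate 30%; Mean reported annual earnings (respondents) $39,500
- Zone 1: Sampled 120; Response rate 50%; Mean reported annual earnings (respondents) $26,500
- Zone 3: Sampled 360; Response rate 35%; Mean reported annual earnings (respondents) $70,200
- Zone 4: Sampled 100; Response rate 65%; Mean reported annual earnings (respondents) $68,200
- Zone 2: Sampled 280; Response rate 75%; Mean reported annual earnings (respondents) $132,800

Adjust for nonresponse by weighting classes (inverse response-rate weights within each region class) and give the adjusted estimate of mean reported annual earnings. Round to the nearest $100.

$74,500

Inverse-response-rate weighting restores each class to its sampled count, so class totals weight by n_sampled:
  Zone 5: 240 × 39,500 = 9,480,000
  Zone 1: 120 × 26,500 = 3,180,000
  Zone 3: 360 × 70,200 = 25,272,000
  Zone 4: 100 × 68,200 = 6,820,000
  Zone 2: 280 × 132,800 = 37,184,000
Adjusted estimate = 81,936,000 / 1,100 = 74487.3 → $74,500.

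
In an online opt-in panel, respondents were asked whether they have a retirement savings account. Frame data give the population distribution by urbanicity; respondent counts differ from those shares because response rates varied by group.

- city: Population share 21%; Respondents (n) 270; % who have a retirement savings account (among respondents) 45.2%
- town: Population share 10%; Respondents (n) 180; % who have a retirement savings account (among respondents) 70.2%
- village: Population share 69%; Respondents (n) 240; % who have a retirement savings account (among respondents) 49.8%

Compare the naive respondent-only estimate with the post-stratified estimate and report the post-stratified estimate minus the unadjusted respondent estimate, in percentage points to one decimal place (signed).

-2.4 percentage points

Naive respondent-only estimate (weights = respondent counts):
  (270/690)×45.2 + (180/690)×70.2 + (240/690)×49.8 = 53.3217%
Post-stratified estimate weights by population shares:
  0.21×45.2 + 0.1×70.2 + 0.69×49.8 = 50.874%
Difference = 50.874 − 53.3217 = -2.4477 pp.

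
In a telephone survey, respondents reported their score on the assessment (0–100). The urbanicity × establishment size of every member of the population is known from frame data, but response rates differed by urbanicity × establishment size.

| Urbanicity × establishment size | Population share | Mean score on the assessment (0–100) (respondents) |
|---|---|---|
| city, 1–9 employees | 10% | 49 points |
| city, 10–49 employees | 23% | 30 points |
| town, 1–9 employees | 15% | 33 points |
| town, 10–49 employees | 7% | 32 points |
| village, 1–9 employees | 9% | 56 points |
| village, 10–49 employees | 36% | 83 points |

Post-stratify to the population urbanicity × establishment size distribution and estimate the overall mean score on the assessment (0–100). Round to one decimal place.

53.9

Reweight to the known urbanicity × establishment size distribution:
  city, 1–9 employees: 0.1 × 49 = 4.9
  city, 10–49 employees: 0.23 × 30 = 6.9
  town, 1–9 employees: 0.15 × 33 = 4.95
  town, 10–49 employees: 0.07 × 32 = 2.24
  village, 1–9 employees: 0.09 × 56 = 5.04
  village, 10–49 employees: 0.36 × 83 = 29.88
Post-stratified estimate = 53.91 → 53.9.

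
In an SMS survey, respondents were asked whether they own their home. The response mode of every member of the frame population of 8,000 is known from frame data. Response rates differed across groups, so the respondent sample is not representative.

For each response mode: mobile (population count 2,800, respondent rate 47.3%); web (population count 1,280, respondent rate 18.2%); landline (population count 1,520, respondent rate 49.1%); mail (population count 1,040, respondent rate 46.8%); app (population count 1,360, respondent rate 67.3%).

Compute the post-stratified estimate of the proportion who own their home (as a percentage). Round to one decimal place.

46.3%

Each cell contributes population-share × respondent value:
  mobile: (2,800/8,000) × 47.3 = 16.555
  web: (1,280/8,000) × 18.2 = 2.912
  landline: (1,520/8,000) × 49.1 = 9.329
  mail: (1,040/8,000) × 46.8 = 6.084
  app: (1,360/8,000) × 67.3 = 11.441
Post-stratified estimate = 46.321 → 46.3%.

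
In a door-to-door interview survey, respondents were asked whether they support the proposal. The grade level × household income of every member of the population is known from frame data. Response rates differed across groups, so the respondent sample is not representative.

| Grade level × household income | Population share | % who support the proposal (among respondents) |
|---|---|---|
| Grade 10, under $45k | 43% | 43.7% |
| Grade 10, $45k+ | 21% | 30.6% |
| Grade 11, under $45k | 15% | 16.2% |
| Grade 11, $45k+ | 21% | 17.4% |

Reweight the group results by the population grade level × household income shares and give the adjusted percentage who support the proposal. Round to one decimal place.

31.3%

Reweight to the known grade level × household income distribution:
  Grade 10, under $45k: 0.43 × 43.7 = 18.791
  Grade 10, $45k+: 0.21 × 30.6 = 6.426
  Grade 11, under $45k: 0.15 × 16.2 = 2.43
  Grade 11, $45k+: 0.21 × 17.4 = 3.654
Post-stratified estimate = 31.301 → 31.3%.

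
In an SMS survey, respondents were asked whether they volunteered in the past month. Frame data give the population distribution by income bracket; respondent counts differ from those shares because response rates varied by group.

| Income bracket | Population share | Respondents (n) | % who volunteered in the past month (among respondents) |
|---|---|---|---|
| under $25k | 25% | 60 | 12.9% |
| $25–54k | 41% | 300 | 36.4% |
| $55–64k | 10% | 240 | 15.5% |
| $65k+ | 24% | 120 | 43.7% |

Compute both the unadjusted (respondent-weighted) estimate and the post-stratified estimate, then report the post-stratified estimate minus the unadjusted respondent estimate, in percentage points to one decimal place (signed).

+1.5 percentage points

Naive respondent-only estimate (weights = respondent counts):
  (60/720)×12.9 + (300/720)×36.4 + (240/720)×15.5 + (120/720)×43.7 = 28.6917%
Post-stratified estimate weights by population shares:
  0.25×12.9 + 0.41×36.4 + 0.1×15.5 + 0.24×43.7 = 30.187%
Difference = 30.187 − 28.6917 = 1.4953 pp.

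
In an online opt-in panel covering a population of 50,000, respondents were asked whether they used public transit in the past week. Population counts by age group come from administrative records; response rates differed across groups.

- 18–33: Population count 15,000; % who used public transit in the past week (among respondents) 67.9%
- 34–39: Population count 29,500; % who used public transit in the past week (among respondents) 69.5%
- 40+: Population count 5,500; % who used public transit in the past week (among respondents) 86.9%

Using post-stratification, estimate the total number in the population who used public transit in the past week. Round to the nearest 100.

Estimated count per cell = population count × respondent percentage:
  18–33: 15,000 × 67.9% = 10,185
  34–39: 29,500 × 69.5% = 20502.5
  40+: 5,500 × 86.9% = 4779.5
Estimated total = 35,467 → 35,500.

35,500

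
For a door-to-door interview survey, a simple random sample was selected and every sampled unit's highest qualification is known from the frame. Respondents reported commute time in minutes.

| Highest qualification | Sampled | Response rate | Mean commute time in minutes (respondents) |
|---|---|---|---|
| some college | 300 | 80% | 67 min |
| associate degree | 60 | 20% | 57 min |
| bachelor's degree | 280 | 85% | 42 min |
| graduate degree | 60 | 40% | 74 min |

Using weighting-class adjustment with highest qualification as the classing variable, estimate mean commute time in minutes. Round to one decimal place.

Each respondent's weight = sampled/responded in their class; summing within a class gives n_sampled, so:
  some college: 300 × 67 = 20,100
  associate degree: 60 × 57 = 3420
  bachelor's degree: 280 × 42 = 11,760
  graduate degree: 60 × 74 = 4440
Adjusted estimate = 39,720 / 700 = 56.7429 → 56.7.

56.7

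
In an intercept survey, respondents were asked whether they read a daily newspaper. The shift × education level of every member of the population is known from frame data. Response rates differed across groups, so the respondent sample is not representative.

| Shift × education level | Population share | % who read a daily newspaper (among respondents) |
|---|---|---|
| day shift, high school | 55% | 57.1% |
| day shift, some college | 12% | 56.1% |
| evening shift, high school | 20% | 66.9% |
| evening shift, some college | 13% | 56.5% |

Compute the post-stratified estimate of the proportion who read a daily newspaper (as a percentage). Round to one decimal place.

58.9%

Reweight to the known shift × education level distribution:
  day shift, high school: 0.55 × 57.1 = 31.405
  day shift, some college: 0.12 × 56.1 = 6.732
  evening shift, high school: 0.2 × 66.9 = 13.38
  evening shift, some college: 0.13 × 56.5 = 7.345
Post-stratified estimate = 58.862 → 58.9%.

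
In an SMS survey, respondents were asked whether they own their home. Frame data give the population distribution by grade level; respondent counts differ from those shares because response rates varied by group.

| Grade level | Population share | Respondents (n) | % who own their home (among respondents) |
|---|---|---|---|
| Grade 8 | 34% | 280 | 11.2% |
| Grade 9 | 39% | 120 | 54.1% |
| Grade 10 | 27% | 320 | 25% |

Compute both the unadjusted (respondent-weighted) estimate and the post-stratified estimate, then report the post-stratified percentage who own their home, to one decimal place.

Unadjusted (pooled respondent) estimate weights by respondent counts:
  (280/720)×11.2 + (120/720)×54.1 + (320/720)×25 = 24.4833%
Post-stratified estimate weights by population shares:
  0.34×11.2 + 0.39×54.1 + 0.27×25 = 31.657%

31.7%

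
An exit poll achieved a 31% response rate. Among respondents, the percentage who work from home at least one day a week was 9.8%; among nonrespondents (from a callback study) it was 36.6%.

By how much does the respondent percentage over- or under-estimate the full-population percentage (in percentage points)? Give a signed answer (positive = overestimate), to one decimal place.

Nonresponse fraction = 1 − 0.31 = 0.69.
Bias = (nonresponse fraction) × (respondent percentage − nonrespondent percentage)
     = 0.69 × (9.8 − 36.6) = 0.69 × -26.8 = -18.492.

-18.5 percentage points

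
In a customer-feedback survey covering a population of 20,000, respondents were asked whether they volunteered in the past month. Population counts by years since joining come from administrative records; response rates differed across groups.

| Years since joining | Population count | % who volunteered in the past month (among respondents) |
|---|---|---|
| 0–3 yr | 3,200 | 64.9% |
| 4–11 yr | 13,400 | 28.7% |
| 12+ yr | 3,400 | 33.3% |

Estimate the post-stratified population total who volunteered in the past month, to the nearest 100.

7,100

Each cell contributes its population count × the respondent rate:
  0–3 yr: 3,200 × 64.9% = 2076.8
  4–11 yr: 13,400 × 28.7% = 3845.8
  12+ yr: 3,400 × 33.3% = 1132.2
Estimated total = 7054.8 → 7,100.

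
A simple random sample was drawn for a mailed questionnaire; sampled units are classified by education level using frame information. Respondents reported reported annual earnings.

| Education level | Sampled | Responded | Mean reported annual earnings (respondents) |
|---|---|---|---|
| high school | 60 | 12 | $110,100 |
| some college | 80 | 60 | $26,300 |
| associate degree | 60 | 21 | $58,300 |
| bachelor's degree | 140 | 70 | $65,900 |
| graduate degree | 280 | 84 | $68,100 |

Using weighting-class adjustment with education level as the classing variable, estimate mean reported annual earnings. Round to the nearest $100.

Response rates by class: high school 12/60 = 20%, some college 60/80 = 75%, associate degree 21/60 = 35%, bachelor's degree 70/140 = 50%, graduate degree 84/280 = 30%.
Each respondent's weight = sampled/responded in their class; summing within a class gives n_sampled, so:
  high school: 60 × 110,100 = 6,606,000
  some college: 80 × 26,300 = 2,104,000
  associate degree: 60 × 58,300 = 3,498,000
  bachelor's degree: 140 × 65,900 = 9,226,000
  graduate degree: 280 × 68,100 = 19,068,000
Adjusted estimate = 40,502,000 / 620 = 65325.8 → $65,300.

$65,300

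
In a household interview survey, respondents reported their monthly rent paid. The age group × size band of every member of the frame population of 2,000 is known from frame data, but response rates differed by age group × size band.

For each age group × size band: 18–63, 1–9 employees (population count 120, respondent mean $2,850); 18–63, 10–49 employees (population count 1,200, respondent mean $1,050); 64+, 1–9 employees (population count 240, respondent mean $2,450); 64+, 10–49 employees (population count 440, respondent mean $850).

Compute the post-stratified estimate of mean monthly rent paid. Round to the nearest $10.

Reweight to the known age group × size band distribution:
  18–63, 1–9 employees: (120/2,000) × 2850 = 171
  18–63, 10–49 employees: (1,200/2,000) × 1050 = 630
  64+, 1–9 employees: (240/2,000) × 2450 = 294
  64+, 10–49 employees: (440/2,000) × 850 = 187
Post-stratified estimate = 1282 → $1,280.

$1,280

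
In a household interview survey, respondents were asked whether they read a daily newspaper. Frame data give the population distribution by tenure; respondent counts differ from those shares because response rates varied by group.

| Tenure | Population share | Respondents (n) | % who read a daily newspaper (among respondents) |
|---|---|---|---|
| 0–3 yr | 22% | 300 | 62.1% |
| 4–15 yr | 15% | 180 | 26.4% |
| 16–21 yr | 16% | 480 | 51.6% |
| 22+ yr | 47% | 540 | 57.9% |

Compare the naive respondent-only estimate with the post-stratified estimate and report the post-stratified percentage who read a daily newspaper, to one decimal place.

53.1%

Naive respondent-only estimate (weights = respondent counts):
  (300/1500)×62.1 + (180/1500)×26.4 + (480/1500)×51.6 + (540/1500)×57.9 = 52.944%
Reweighting by population tenure shares:
  0.22×62.1 + 0.15×26.4 + 0.16×51.6 + 0.47×57.9 = 53.091%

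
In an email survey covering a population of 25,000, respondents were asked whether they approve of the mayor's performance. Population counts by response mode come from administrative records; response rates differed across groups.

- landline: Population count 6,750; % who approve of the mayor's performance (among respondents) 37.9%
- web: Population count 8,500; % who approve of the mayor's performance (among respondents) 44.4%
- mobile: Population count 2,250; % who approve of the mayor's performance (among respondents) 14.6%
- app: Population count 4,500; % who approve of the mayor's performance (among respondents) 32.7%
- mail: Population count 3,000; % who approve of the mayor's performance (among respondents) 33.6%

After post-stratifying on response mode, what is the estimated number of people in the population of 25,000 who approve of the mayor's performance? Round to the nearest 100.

9,100

Each cell contributes its population count × the respondent rate:
  landline: 6,750 × 37.9% = 2558.25
  web: 8,500 × 44.4% = 3774
  mobile: 2,250 × 14.6% = 328.5
  app: 4,500 × 32.7% = 1471.5
  mail: 3,000 × 33.6% = 1008
Estimated total = 9140.25 → 9,100.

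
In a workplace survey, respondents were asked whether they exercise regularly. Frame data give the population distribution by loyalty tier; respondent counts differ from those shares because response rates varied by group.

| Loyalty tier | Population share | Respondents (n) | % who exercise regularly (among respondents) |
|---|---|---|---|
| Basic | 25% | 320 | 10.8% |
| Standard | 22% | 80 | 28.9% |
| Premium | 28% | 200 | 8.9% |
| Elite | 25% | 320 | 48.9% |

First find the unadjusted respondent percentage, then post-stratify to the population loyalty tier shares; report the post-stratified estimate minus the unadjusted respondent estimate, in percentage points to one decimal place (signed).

Without adjustment, the pooled respondent share is:
  (320/920)×10.8 + (80/920)×28.9 + (200/920)×8.9 + (320/920)×48.9 = 25.213%
Reweighting by population loyalty tier shares:
  0.25×10.8 + 0.22×28.9 + 0.28×8.9 + 0.25×48.9 = 23.775%
Difference = 23.775 − 25.213 = -1.438 pp.

-1.4 percentage points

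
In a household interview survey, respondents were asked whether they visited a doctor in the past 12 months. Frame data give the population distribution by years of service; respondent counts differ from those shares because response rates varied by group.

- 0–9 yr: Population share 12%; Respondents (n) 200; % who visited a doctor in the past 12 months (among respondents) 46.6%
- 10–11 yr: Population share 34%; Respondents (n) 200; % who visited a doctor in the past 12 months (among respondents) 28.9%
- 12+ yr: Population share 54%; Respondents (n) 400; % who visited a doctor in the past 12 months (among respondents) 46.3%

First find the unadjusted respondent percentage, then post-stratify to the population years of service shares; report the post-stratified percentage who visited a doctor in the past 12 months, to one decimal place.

40.4%

Without adjustment, the pooled respondent share is:
  (200/800)×46.6 + (200/800)×28.9 + (400/800)×46.3 = 42.025%
Post-stratified estimate weights by population shares:
  0.12×46.6 + 0.34×28.9 + 0.54×46.3 = 40.42%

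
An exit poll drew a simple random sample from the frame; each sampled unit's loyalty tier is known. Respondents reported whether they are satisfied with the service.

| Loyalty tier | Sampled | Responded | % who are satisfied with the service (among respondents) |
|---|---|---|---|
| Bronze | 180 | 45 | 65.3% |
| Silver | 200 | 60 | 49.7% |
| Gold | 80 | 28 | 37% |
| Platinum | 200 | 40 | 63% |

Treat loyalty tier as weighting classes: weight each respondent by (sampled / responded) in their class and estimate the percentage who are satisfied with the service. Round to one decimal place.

Class response rates: Bronze 45/180 = 25%, Silver 60/200 = 30%, Gold 28/80 = 35%, Platinum 40/200 = 20%.
Weighting each respondent by the inverse class response rate inflates each class back to its sampled size, so the class weight is n_sampled:
  Bronze: 180 × 65.3 = 11,754
  Silver: 200 × 49.7 = 9940
  Gold: 80 × 37 = 2960
  Platinum: 200 × 63 = 12,600
Adjusted estimate = 37,254 / 660 = 56.4455 → 56.4%.

56.4%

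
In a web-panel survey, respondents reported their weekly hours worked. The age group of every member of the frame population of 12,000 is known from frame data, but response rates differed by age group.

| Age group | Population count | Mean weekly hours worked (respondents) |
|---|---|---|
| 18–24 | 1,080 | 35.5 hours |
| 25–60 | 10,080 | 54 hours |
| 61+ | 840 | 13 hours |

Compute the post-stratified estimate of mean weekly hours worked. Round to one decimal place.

Weight each group's respondent value by its population share:
  18–24: (1,080/12,000) × 35.5 = 3.195
  25–60: (10,080/12,000) × 54 = 45.36
  61+: (840/12,000) × 13 = 0.91
Post-stratified estimate = 49.465 → 49.5.

49.5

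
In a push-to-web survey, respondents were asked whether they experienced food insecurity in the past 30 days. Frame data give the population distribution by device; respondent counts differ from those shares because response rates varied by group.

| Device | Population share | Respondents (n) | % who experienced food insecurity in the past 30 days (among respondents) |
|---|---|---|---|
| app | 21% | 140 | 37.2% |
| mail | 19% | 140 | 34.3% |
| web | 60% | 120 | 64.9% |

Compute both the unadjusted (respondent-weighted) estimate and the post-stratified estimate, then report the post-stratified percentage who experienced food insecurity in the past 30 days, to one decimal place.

Naive respondent-only estimate (weights = respondent counts):
  (140/400)×37.2 + (140/400)×34.3 + (120/400)×64.9 = 44.495%
Reweighting by population device shares:
  0.21×37.2 + 0.19×34.3 + 0.6×64.9 = 53.269%

53.3%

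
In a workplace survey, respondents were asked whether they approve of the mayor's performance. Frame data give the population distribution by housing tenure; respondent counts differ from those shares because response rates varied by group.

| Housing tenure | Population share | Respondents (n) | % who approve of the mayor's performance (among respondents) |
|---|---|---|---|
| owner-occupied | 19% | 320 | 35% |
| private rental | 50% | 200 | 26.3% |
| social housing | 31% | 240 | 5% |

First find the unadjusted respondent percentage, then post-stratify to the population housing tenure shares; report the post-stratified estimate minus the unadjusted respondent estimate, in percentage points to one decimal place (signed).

-1.9 percentage points

Without adjustment, the pooled respondent share is:
  (320/760)×35 + (200/760)×26.3 + (240/760)×5 = 23.2368%
Reweighting by population housing tenure shares:
  0.19×35 + 0.5×26.3 + 0.31×5 = 21.35%
Difference = 21.35 − 23.2368 = -1.8868 pp.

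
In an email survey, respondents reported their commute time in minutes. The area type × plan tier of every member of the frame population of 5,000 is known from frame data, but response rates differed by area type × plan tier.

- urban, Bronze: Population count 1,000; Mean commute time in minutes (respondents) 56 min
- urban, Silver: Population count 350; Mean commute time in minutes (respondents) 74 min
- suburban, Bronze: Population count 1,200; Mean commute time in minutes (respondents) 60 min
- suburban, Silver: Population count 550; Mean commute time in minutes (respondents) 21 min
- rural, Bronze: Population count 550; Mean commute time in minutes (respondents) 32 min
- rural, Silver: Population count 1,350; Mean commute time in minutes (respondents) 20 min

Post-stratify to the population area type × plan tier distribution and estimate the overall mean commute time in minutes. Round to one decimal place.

42.0

Post-stratification weights by population share, not respondent share:
  urban, Bronze: (1,000/5,000) × 56 = 11.2
  urban, Silver: (350/5,000) × 74 = 5.18
  suburban, Bronze: (1,200/5,000) × 60 = 14.4
  suburban, Silver: (550/5,000) × 21 = 2.31
  rural, Bronze: (550/5,000) × 32 = 3.52
  rural, Silver: (1,350/5,000) × 20 = 5.4
Post-stratified estimate = 42.01 → 42.0.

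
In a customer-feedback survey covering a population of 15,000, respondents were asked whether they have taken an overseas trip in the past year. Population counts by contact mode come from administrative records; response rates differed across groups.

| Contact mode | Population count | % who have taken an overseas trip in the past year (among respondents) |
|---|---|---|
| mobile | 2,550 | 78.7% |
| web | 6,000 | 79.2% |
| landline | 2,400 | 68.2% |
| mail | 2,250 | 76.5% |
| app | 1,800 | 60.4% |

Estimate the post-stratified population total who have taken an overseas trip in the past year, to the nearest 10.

Each cell contributes its population count × the respondent rate:
  mobile: 2,550 × 78.7% = 2006.85
  web: 6,000 × 79.2% = 4752
  landline: 2,400 × 68.2% = 1636.8
  mail: 2,250 × 76.5% = 1721.25
  app: 1,800 × 60.4% = 1087.2
Estimated total = 11204.1 → 11,200.

11,200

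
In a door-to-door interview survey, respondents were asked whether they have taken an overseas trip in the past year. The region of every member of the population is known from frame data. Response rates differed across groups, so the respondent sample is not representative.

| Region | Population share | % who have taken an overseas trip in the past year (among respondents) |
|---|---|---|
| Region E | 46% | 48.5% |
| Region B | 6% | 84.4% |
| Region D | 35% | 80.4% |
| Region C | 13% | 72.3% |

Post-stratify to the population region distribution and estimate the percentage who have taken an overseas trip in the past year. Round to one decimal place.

Reweight to the known region distribution:
  Region E: 0.46 × 48.5 = 22.31
  Region B: 0.06 × 84.4 = 5.064
  Region D: 0.35 × 80.4 = 28.14
  Region C: 0.13 × 72.3 = 9.399
Post-stratified estimate = 64.913 → 64.9%.

64.9%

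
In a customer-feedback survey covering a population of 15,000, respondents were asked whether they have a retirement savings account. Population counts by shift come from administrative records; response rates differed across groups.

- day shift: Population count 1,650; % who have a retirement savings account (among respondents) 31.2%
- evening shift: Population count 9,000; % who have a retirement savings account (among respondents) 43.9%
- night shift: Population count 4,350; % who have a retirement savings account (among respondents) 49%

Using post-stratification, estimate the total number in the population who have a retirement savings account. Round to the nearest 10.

6,600

Apply each group's respondent rate to its population count:
  day shift: 1,650 × 31.2% = 514.8
  evening shift: 9,000 × 43.9% = 3951
  night shift: 4,350 × 49% = 2131.5
Estimated total = 6597.3 → 6,600.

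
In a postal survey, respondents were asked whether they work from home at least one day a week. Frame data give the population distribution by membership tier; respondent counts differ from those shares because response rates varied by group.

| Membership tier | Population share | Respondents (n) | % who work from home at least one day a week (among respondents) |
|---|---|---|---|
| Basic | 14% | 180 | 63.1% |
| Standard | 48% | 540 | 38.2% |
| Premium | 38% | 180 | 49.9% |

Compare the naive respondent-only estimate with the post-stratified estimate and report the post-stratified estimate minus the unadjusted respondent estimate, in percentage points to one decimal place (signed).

Without adjustment, the pooled respondent share is:
  (180/900)×63.1 + (540/900)×38.2 + (180/900)×49.9 = 45.52%
Post-stratifying to population shares instead:
  0.14×63.1 + 0.48×38.2 + 0.38×49.9 = 46.132%
Difference = 46.132 − 45.52 = 0.612 pp.

+0.6 percentage points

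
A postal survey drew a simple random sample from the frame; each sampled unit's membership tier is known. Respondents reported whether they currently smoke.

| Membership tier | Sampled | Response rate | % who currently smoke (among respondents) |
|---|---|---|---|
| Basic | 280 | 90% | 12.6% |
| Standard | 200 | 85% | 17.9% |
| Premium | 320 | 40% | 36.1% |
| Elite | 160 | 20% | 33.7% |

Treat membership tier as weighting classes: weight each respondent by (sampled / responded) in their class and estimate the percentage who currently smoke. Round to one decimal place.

25.1%

With weight = n_sampled/n_responded per class, the weighted class total is n_sampled:
  Basic: 280 × 12.6 = 3528
  Standard: 200 × 17.9 = 3580
  Premium: 320 × 36.1 = 11,552
  Elite: 160 × 33.7 = 5392
Adjusted estimate = 24,052 / 960 = 25.0542 → 25.1%.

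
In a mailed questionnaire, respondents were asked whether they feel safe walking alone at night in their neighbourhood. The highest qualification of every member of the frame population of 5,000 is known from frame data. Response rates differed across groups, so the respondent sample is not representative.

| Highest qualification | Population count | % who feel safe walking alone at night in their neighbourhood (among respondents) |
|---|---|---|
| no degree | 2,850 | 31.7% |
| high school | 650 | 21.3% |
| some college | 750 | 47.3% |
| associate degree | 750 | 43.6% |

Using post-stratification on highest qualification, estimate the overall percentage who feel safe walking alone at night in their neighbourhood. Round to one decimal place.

34.5%

Post-stratification weights by population share, not respondent share:
  no degree: (2,850/5,000) × 31.7 = 18.069
  high school: (650/5,000) × 21.3 = 2.769
  some college: (750/5,000) × 47.3 = 7.095
  associate degree: (750/5,000) × 43.6 = 6.54
Post-stratified estimate = 34.473 → 34.5%.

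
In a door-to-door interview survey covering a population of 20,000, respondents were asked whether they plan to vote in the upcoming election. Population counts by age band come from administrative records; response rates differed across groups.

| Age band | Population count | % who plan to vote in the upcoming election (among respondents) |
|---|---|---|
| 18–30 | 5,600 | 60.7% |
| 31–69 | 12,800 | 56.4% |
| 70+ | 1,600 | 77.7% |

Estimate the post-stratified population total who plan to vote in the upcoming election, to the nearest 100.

11,900

Each cell contributes its population count × the respondent rate:
  18–30: 5,600 × 60.7% = 3399.2
  31–69: 12,800 × 56.4% = 7219.2
  70+: 1,600 × 77.7% = 1243.2
Estimated total = 11861.6 → 11,900.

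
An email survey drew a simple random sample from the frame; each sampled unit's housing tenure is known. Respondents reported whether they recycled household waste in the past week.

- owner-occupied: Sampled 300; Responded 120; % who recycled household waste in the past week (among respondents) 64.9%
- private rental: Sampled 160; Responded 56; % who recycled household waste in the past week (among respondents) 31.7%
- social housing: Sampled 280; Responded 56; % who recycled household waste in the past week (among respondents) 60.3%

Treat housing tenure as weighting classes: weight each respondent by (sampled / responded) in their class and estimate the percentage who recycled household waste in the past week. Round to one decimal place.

56.0%

Class response rates: owner-occupied 120/300 = 40%, private rental 56/160 = 35%, social housing 56/280 = 20%.
With weight = n_sampled/n_responded per class, the weighted class total is n_sampled:
  owner-occupied: 300 × 64.9 = 19,470
  private rental: 160 × 31.7 = 5072
  social housing: 280 × 60.3 = 16,884
Adjusted estimate = 41,426 / 740 = 55.9811 → 56.0%.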